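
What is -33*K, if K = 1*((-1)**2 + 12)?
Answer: -429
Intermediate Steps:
K = 13 (K = 1*(1 + 12) = 1*13 = 13)
-33*K = -33*13 = -429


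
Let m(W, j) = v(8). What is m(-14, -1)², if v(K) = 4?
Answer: 16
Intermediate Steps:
m(W, j) = 4
m(-14, -1)² = 4² = 16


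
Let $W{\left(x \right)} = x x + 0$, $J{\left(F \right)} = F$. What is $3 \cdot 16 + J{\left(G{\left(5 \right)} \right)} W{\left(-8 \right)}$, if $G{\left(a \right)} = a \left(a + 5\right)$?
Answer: $3248$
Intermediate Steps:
$G{\left(a \right)} = a \left(5 + a\right)$
$W{\left(x \right)} = x^{2}$ ($W{\left(x \right)} = x^{2} + 0 = x^{2}$)
$3 \cdot 16 + J{\left(G{\left(5 \right)} \right)} W{\left(-8 \right)} = 3 \cdot 16 + 5 \left(5 + 5\right) \left(-8\right)^{2} = 48 + 5 \cdot 10 \cdot 64 = 48 + 50 \cdot 64 = 48 + 3200 = 3248$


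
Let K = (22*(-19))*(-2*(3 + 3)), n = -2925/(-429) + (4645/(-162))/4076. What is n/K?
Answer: 49472305/36433374912 ≈ 0.0013579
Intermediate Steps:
n = 49472305/7263432 (n = -2925*(-1/429) + (4645*(-1/162))*(1/4076) = 75/11 - 4645/162*1/4076 = 75/11 - 4645/660312 = 49472305/7263432 ≈ 6.8111)
K = 5016 (K = -(-836)*6 = -418*(-12) = 5016)
n/K = (49472305/7263432)/5016 = (49472305/7263432)*(1/5016) = 49472305/36433374912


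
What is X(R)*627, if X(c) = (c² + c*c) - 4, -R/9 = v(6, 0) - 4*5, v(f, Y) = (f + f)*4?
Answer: 79631508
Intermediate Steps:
v(f, Y) = 8*f (v(f, Y) = (2*f)*4 = 8*f)
R = -252 (R = -9*(8*6 - 4*5) = -9*(48 - 20) = -9*28 = -252)
X(c) = -4 + 2*c² (X(c) = (c² + c²) - 4 = 2*c² - 4 = -4 + 2*c²)
X(R)*627 = (-4 + 2*(-252)²)*627 = (-4 + 2*63504)*627 = (-4 + 127008)*627 = 127004*627 = 79631508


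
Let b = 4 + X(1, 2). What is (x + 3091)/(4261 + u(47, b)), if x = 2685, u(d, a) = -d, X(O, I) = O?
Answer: 2888/2107 ≈ 1.3707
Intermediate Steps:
b = 5 (b = 4 + 1 = 5)
(x + 3091)/(4261 + u(47, b)) = (2685 + 3091)/(4261 - 1*47) = 5776/(4261 - 47) = 5776/4214 = 5776*(1/4214) = 2888/2107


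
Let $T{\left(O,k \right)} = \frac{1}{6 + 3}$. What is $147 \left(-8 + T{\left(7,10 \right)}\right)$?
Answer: $- \frac{3479}{3} \approx -1159.7$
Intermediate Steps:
$T{\left(O,k \right)} = \frac{1}{9}$
$147 \left(-8 + T{\left(7,10 \right)}\right) = 147 \left(-8 + \frac{1}{9}\right) = 147 \left(- \frac{71}{9}\right) = - \frac{3479}{3}$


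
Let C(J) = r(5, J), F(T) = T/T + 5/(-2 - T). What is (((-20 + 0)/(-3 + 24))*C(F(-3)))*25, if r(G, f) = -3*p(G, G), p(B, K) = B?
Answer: 2500/7 ≈ 357.14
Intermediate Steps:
F(T) = 1 + 5/(-2 - T)
r(G, f) = -3*G
C(J) = -15 (C(J) = -3*5 = -15)
(((-20 + 0)/(-3 + 24))*C(F(-3)))*25 = (((-20 + 0)/(-3 + 24))*(-15))*25 = (-20/21*(-15))*25 = (-20*1/21*(-15))*25 = -20/21*(-15)*25 = (100/7)*25 = 2500/7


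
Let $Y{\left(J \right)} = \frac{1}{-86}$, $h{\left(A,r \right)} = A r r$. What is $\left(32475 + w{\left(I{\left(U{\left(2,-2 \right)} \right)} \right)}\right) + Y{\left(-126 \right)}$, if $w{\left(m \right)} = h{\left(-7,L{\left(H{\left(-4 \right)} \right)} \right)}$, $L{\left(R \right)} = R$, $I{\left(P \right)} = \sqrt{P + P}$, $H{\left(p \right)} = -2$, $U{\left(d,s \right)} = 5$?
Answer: $\frac{2790441}{86} \approx 32447.0$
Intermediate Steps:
$I{\left(P \right)} = \sqrt{2} \sqrt{P}$ ($I{\left(P \right)} = \sqrt{2 P} = \sqrt{2} \sqrt{P}$)
$h{\left(A,r \right)} = A r^{2}$
$w{\left(m \right)} = -28$ ($w{\left(m \right)} = - 7 \left(-2\right)^{2} = \left(-7\right) 4 = -28$)
$Y{\left(J \right)} = - \frac{1}{86}$
$\left(32475 + w{\left(I{\left(U{\left(2,-2 \right)} \right)} \right)}\right) + Y{\left(-126 \right)} = \left(32475 - 28\right) - \frac{1}{86} = 32447 - \frac{1}{86} = \frac{2790441}{86}$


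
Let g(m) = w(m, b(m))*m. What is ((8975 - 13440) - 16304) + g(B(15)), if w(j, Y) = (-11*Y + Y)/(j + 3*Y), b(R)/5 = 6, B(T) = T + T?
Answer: -20844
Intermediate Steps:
B(T) = 2*T
b(R) = 30 (b(R) = 5*6 = 30)
w(j, Y) = -10*Y/(j + 3*Y) (w(j, Y) = (-10*Y)/(j + 3*Y) = -10*Y/(j + 3*Y))
g(m) = -300*m/(90 + m) (g(m) = (-10*30/(m + 3*30))*m = (-10*30/(m + 90))*m = (-10*30/(90 + m))*m = (-300/(90 + m))*m = -300*m/(90 + m))
((8975 - 13440) - 16304) + g(B(15)) = ((8975 - 13440) - 16304) - 300*2*15/(90 + 2*15) = (-4465 - 16304) - 300*30/(90 + 30) = -20769 - 300*30/120 = -20769 - 300*30*1/120 = -20769 - 75 = -20844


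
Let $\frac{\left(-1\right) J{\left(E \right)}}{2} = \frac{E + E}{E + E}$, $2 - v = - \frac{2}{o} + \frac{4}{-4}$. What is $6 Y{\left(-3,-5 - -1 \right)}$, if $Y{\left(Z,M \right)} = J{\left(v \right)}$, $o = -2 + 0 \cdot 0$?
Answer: $-12$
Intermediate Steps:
$o = -2$ ($o = -2 + 0 = -2$)
$v = 2$ ($v = 2 - \left(- \frac{2}{-2} + \frac{4}{-4}\right) = 2 - \left(\left(-2\right) \left(- \frac{1}{2}\right) + 4 \left(- \frac{1}{4}\right)\right) = 2 - \left(1 - 1\right) = 2 - 0 = 2 + 0 = 2$)
$J{\left(E \right)} = -2$ ($J{\left(E \right)} = - 2 \frac{E + E}{E + E} = - 2 \frac{2 E}{2 E} = - 2 \cdot 2 E \frac{1}{2 E} = \left(-2\right) 1 = -2$)
$Y{\left(Z,M \right)} = -2$
$6 Y{\left(-3,-5 - -1 \right)} = 6 \left(-2\right) = -12$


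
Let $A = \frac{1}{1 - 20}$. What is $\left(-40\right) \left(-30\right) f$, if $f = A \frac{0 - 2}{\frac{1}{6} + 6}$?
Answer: $\frac{14400}{703} \approx 20.484$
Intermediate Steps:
$A = - \frac{1}{19}$ ($A = \frac{1}{-19} = - \frac{1}{19} \approx -0.052632$)
$f = \frac{12}{703}$ ($f = - \frac{\left(0 - 2\right) \frac{1}{\frac{1}{6} + 6}}{19} = - \frac{\left(-2\right) \frac{1}{\frac{1}{6} + 6}}{19} = - \frac{\left(-2\right) \frac{1}{\frac{37}{6}}}{19} = - \frac{\left(-2\right) \frac{6}{37}}{19} = \left(- \frac{1}{19}\right) \left(- \frac{12}{37}\right) = \frac{12}{703} \approx 0.01707$)
$\left(-40\right) \left(-30\right) f = \left(-40\right) \left(-30\right) \frac{12}{703} = 1200 \cdot \frac{12}{703} = \frac{14400}{703}$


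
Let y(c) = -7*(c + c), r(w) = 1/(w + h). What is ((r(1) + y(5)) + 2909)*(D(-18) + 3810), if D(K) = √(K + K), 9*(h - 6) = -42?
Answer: 75727560/7 + 119256*I/7 ≈ 1.0818e+7 + 17037.0*I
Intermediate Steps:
h = 4/3 (h = 6 + (⅑)*(-42) = 6 - 14/3 = 4/3 ≈ 1.3333)
D(K) = √2*√K (D(K) = √(2*K) = √2*√K)
r(w) = 1/(4/3 + w) (r(w) = 1/(w + 4/3) = 1/(4/3 + w))
y(c) = -14*c
((r(1) + y(5)) + 2909)*(D(-18) + 3810) = ((3/(4 + 3*1) - 14*5) + 2909)*(√2*√(-18) + 3810) = ((3/(4 + 3) - 70) + 2909)*(√2*(3*I*√2) + 3810) = ((3/7 - 70) + 2909)*(6*I + 3810) = ((3*(⅐) - 70) + 2909)*(3810 + 6*I) = ((3/7 - 70) + 2909)*(3810 + 6*I) = (-487/7 + 2909)*(3810 + 6*I) = 19876*(3810 + 6*I)/7 = 75727560/7 + 119256*I/7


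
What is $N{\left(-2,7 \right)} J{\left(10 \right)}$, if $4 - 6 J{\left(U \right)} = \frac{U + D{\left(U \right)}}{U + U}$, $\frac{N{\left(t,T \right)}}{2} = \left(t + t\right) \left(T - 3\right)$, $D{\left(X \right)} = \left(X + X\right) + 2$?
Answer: $- \frac{64}{5} \approx -12.8$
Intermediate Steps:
$D{\left(X \right)} = 2 + 2 X$ ($D{\left(X \right)} = 2 X + 2 = 2 + 2 X$)
$N{\left(t,T \right)} = 4 t \left(-3 + T\right)$ ($N{\left(t,T \right)} = 2 \left(t + t\right) \left(T - 3\right) = 2 \cdot 2 t \left(-3 + T\right) = 4 t \left(-3 + T\right)$)
$J{\left(U \right)} = \frac{2}{3} - \frac{2 + 3 U}{12 U}$ ($J{\left(U \right)} = \frac{2}{3} - \frac{\left(U + \left(2 + 2 U\right)\right) \frac{1}{U + U}}{6} = \frac{2}{3} - \frac{\left(2 + 3 U\right) \frac{1}{2 U}}{6} = \frac{2}{3} - \frac{\frac{1}{2} \frac{1}{U} \left(2 + 3 U\right)}{6} = \frac{2}{3} - \frac{2 + 3 U}{12 U}$)
$N{\left(-2,7 \right)} J{\left(10 \right)} = 4 \left(-2\right) \left(-3 + 7\right) \frac{-2 + 5 \cdot 10}{12 \cdot 10} = 4 \left(-2\right) 4 \cdot \frac{1}{12} \cdot \frac{1}{10} \left(-2 + 50\right) = - 32 \cdot \frac{1}{12} \cdot \frac{1}{10} \cdot 48 = \left(-32\right) \frac{2}{5} = - \frac{64}{5}$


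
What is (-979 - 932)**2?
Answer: 3651921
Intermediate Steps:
(-979 - 932)**2 = (-1911)**2 = 3651921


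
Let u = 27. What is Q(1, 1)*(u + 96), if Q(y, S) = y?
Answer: 123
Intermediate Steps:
Q(1, 1)*(u + 96) = 1*(27 + 96) = 1*123 = 123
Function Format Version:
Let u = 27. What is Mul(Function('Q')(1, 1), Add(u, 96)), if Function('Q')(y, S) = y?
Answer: 123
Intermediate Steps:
Mul(Function('Q')(1, 1), Add(u, 96)) = Mul(1, Add(27, 96)) = Mul(1, 123) = 123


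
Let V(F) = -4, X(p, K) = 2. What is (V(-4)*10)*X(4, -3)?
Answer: -80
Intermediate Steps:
(V(-4)*10)*X(4, -3) = -4*10*2 = -40*2 = -80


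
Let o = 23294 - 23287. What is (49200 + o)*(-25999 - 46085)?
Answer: -3547037388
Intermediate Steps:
o = 7
(49200 + o)*(-25999 - 46085) = (49200 + 7)*(-25999 - 46085) = 49207*(-72084) = -3547037388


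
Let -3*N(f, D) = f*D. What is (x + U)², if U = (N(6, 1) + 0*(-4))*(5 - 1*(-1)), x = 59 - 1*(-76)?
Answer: 15129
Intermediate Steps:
N(f, D) = -D*f/3 (N(f, D) = -f*D/3 = -D*f/3)
x = 135 (x = 59 + 76 = 135)
U = -12 (U = (-⅓*1*6 + 0*(-4))*(5 - 1*(-1)) = (-2 + 0)*(5 + 1) = -2*6 = -12)
(x + U)² = (135 - 12)² = 123² = 15129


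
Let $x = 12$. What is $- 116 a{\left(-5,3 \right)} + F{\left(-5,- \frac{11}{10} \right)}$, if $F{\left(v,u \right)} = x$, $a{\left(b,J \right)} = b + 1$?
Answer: $476$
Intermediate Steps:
$a{\left(b,J \right)} = 1 + b$
$F{\left(v,u \right)} = 12$
$- 116 a{\left(-5,3 \right)} + F{\left(-5,- \frac{11}{10} \right)} = - 116 \left(1 - 5\right) + 12 = \left(-116\right) \left(-4\right) + 12 = 464 + 12 = 476$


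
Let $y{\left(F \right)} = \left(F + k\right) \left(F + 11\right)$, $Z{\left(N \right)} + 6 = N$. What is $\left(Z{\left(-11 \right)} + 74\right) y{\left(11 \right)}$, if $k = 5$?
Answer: $20064$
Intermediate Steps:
$Z{\left(N \right)} = -6 + N$
$y{\left(F \right)} = \left(5 + F\right) \left(11 + F\right)$ ($y{\left(F \right)} = \left(F + 5\right) \left(F + 11\right) = \left(5 + F\right) \left(11 + F\right)$)
$\left(Z{\left(-11 \right)} + 74\right) y{\left(11 \right)} = \left(\left(-6 - 11\right) + 74\right) \left(55 + 11^{2} + 16 \cdot 11\right) = \left(-17 + 74\right) \left(55 + 121 + 176\right) = 57 \cdot 352 = 20064$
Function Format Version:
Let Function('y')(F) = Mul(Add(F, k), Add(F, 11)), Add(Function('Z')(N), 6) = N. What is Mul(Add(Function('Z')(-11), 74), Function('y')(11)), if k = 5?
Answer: 20064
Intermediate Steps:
Function('Z')(N) = Add(-6, N)
Function('y')(F) = Mul(Add(5, F), Add(11, F)) (Function('y')(F) = Mul(Add(F, 5), Add(F, 11)) = Mul(Add(5, F), Add(11, F)))
Mul(Add(Function('Z')(-11), 74), Function('y')(11)) = Mul(Add(Add(-6, -11), 74), Add(55, Pow(11, 2), Mul(16, 11))) = Mul(Add(-17, 74), Add(55, 121, 176)) = Mul(57, 352) = 20064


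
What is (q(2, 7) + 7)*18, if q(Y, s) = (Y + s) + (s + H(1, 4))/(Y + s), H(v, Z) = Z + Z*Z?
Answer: 342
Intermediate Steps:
H(v, Z) = Z + Z²
q(Y, s) = Y + s + (20 + s)/(Y + s) (q(Y, s) = (Y + s) + (s + 4*(1 + 4))/(Y + s) = (Y + s) + (s + 4*5)/(Y + s) = (Y + s) + (s + 20)/(Y + s) = (Y + s) + (20 + s)/(Y + s) = Y + s + (20 + s)/(Y + s))
(q(2, 7) + 7)*18 = ((20 + 7 + 2² + 7² + 2*2*7)/(2 + 7) + 7)*18 = ((20 + 7 + 4 + 49 + 28)/9 + 7)*18 = ((⅑)*108 + 7)*18 = (12 + 7)*18 = 19*18 = 342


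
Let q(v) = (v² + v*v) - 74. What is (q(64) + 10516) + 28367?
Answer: 47001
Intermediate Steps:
q(v) = -74 + 2*v² (q(v) = (v² + v²) - 74 = 2*v² - 74 = -74 + 2*v²)
(q(64) + 10516) + 28367 = ((-74 + 2*64²) + 10516) + 28367 = ((-74 + 2*4096) + 10516) + 28367 = ((-74 + 8192) + 10516) + 28367 = (8118 + 10516) + 28367 = 18634 + 28367 = 47001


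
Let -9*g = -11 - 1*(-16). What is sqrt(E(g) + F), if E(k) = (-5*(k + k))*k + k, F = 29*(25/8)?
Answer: sqrt(112730)/36 ≈ 9.3265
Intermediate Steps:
g = -5/9 (g = -(-11 - 1*(-16))/9 = -(-11 + 16)/9 = -1/9*5 = -5/9 ≈ -0.55556)
F = 725/8 (F = 29*(25*(1/8)) = 29*(25/8) = 725/8 ≈ 90.625)
E(k) = k - 10*k**2 (E(k) = (-10*k)*k + k = -10*k**2 + k = k - 10*k**2)
sqrt(E(g) + F) = sqrt(-5*(1 - 10*(-5/9))/9 + 725/8) = sqrt(-5*(1 + 50/9)/9 + 725/8) = sqrt(-5/9*59/9 + 725/8) = sqrt(-295/81 + 725/8) = sqrt(56365/648) = sqrt(112730)/36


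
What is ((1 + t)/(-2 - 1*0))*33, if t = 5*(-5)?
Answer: 396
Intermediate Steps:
t = -25
((1 + t)/(-2 - 1*0))*33 = ((1 - 25)/(-2 - 1*0))*33 = -24/(-2 + 0)*33 = -24/(-2)*33 = -24*(-1/2)*33 = 12*33 = 396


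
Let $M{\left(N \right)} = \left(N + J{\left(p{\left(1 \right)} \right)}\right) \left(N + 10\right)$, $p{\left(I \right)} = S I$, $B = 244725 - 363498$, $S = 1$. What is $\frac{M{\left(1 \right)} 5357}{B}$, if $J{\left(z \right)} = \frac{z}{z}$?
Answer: $- \frac{117854}{118773} \approx -0.99226$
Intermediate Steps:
$B = -118773$
$p{\left(I \right)} = I$ ($p{\left(I \right)} = 1 I = I$)
$J{\left(z \right)} = 1$
$M{\left(N \right)} = \left(1 + N\right) \left(10 + N\right)$ ($M{\left(N \right)} = \left(N + 1\right) \left(N + 10\right) = \left(1 + N\right) \left(10 + N\right)$)
$\frac{M{\left(1 \right)} 5357}{B} = \frac{\left(10 + 1^{2} + 11 \cdot 1\right) 5357}{-118773} = \left(10 + 1 + 11\right) 5357 \left(- \frac{1}{118773}\right) = 22 \cdot 5357 \left(- \frac{1}{118773}\right) = 117854 \left(- \frac{1}{118773}\right) = - \frac{117854}{118773}$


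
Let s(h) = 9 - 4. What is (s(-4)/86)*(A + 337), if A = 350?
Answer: 3435/86 ≈ 39.942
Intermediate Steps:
s(h) = 5
(s(-4)/86)*(A + 337) = (5/86)*(350 + 337) = (5*(1/86))*687 = (5/86)*687 = 3435/86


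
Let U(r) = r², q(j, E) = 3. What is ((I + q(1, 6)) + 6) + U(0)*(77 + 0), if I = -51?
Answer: -42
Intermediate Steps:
((I + q(1, 6)) + 6) + U(0)*(77 + 0) = ((-51 + 3) + 6) + 0²*(77 + 0) = (-48 + 6) + 0*77 = -42 + 0 = -42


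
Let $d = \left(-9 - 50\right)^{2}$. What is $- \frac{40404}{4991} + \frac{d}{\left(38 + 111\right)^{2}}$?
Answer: $- \frac{125662219}{15829313} \approx -7.9386$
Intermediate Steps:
$d = 3481$ ($d = \left(-9 - 50\right)^{2} = \left(-59\right)^{2} = 3481$)
$- \frac{40404}{4991} + \frac{d}{\left(38 + 111\right)^{2}} = - \frac{40404}{4991} + \frac{3481}{\left(38 + 111\right)^{2}} = \left(-40404\right) \frac{1}{4991} + \frac{3481}{149^{2}} = - \frac{5772}{713} + \frac{3481}{22201} = - \frac{125662219}{15829313}$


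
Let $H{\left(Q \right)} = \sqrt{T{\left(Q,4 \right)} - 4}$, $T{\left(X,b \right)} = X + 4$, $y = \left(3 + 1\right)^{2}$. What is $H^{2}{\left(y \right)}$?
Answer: $16$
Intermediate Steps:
$y = 16$ ($y = 4^{2} = 16$)
$T{\left(X,b \right)} = 4 + X$
$H{\left(Q \right)} = \sqrt{Q}$ ($H{\left(Q \right)} = \sqrt{\left(4 + Q\right) - 4} = \sqrt{Q}$)
$H^{2}{\left(y \right)} = \left(\sqrt{16}\right)^{2} = 4^{2} = 16$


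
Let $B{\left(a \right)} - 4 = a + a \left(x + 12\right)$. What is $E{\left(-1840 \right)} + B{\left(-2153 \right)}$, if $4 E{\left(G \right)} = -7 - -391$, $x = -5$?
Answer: $-17124$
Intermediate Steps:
$E{\left(G \right)} = 96$ ($E{\left(G \right)} = \frac{-7 - -391}{4} = \frac{-7 + 391}{4} = \frac{1}{4} \cdot 384 = 96$)
$B{\left(a \right)} = 4 + 8 a$ ($B{\left(a \right)} = 4 + \left(a + a \left(-5 + 12\right)\right) = 4 + \left(a + a 7\right) = 4 + \left(a + 7 a\right) = 4 + 8 a$)
$E{\left(-1840 \right)} + B{\left(-2153 \right)} = 96 + \left(4 + 8 \left(-2153\right)\right) = 96 + \left(4 - 17224\right) = 96 - 17220 = -17124$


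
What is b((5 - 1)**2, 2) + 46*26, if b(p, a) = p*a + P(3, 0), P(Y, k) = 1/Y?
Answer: 3685/3 ≈ 1228.3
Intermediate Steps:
b(p, a) = 1/3 + a*p (b(p, a) = p*a + 1/3 = a*p + 1/3 = 1/3 + a*p)
b((5 - 1)**2, 2) + 46*26 = (1/3 + 2*(5 - 1)**2) + 46*26 = (1/3 + 2*4**2) + 1196 = (1/3 + 2*16) + 1196 = (1/3 + 32) + 1196 = 97/3 + 1196 = 3685/3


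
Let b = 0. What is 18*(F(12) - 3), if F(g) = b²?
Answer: -54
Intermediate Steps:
F(g) = 0 (F(g) = 0² = 0)
18*(F(12) - 3) = 18*(0 - 3) = 18*(-3) = -54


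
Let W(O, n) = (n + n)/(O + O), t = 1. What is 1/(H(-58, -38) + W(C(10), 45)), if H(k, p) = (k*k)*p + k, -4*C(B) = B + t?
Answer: -11/1406970 ≈ -7.8182e-6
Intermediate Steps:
C(B) = -¼ - B/4 (C(B) = -(B + 1)/4 = -(1 + B)/4 = -¼ - B/4)
H(k, p) = k + p*k² (H(k, p) = k²*p + k = p*k² + k = k + p*k²)
W(O, n) = n/O (W(O, n) = (2*n)/((2*O)) = (2*n)*(1/(2*O)) = n/O)
1/(H(-58, -38) + W(C(10), 45)) = 1/(-58*(1 - 58*(-38)) + 45/(-¼ - ¼*10)) = 1/(-58*(1 + 2204) + 45/(-¼ - 5/2)) = 1/(-58*2205 + 45/(-11/4)) = 1/(-127890 + 45*(-4/11)) = 1/(-127890 - 180/11) = 1/(-1406970/11) = -11/1406970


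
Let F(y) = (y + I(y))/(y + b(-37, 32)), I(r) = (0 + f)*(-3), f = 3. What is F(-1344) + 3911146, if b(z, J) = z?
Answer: 5401293979/1381 ≈ 3.9111e+6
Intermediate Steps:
I(r) = -9 (I(r) = (0 + 3)*(-3) = 3*(-3) = -9)
F(y) = (-9 + y)/(-37 + y) (F(y) = (y - 9)/(y - 37) = (-9 + y)/(-37 + y))
F(-1344) + 3911146 = (-9 - 1344)/(-37 - 1344) + 3911146 = -1353/(-1381) + 3911146 = -1/1381*(-1353) + 3911146 = 1353/1381 + 3911146 = 5401293979/1381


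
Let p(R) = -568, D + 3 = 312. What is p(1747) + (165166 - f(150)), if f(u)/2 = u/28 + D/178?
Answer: 102535716/623 ≈ 1.6458e+5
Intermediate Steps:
D = 309 (D = -3 + 312 = 309)
f(u) = 309/89 + u/14 (f(u) = 2*(u/28 + 309/178) = 2*(309/178 + u/28) = 309/89 + u/14)
p(1747) + (165166 - f(150)) = -568 + (165166 - (309/89 + (1/14)*150)) = -568 + (165166 - (309/89 + 75/7)) = -568 + (165166 - 1*8838/623) = -568 + (165166 - 8838/623) = -568 + 102889580/623 = 102535716/623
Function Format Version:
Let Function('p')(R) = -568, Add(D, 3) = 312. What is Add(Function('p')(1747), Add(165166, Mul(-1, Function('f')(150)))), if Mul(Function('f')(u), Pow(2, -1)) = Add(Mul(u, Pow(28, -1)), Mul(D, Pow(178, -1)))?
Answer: Rational(102535716, 623) ≈ 1.6458e+5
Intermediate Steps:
D = 309 (D = Add(-3, 312) = 309)
Function('f')(u) = Add(Rational(309, 89), Mul(Rational(1, 14), u)) (Function('f')(u) = Mul(2, Add(Mul(u, Pow(28, -1)), Mul(309, Pow(178, -1)))) = Mul(2, Add(Mul(u, Rational(1, 28)), Mul(309, Rational(1, 178)))) = Mul(2, Add(Mul(Rational(1, 28), u), Rational(309, 178))) = Mul(2, Add(Rational(309, 178), Mul(Rational(1, 28), u))) = Add(Rational(309, 89), Mul(Rational(1, 14), u)))
Add(Function('p')(1747), Add(165166, Mul(-1, Function('f')(150)))) = Add(-568, Add(165166, Mul(-1, Add(Rational(309, 89), Mul(Rational(1, 14), 150))))) = Add(-568, Add(165166, Mul(-1, Add(Rational(309, 89), Rational(75, 7))))) = Add(-568, Add(165166, Mul(-1, Rational(8838, 623)))) = Add(-568, Add(165166, Rational(-8838, 623))) = Add(-568, Rational(102889580, 623)) = Rational(102535716, 623)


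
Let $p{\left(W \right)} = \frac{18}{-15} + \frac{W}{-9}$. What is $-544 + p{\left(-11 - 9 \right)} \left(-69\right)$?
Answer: $- \frac{9218}{15} \approx -614.53$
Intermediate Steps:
$p{\left(W \right)} = - \frac{6}{5} - \frac{W}{9}$ ($p{\left(W \right)} = 18 \left(- \frac{1}{15}\right) + W \left(- \frac{1}{9}\right) = - \frac{6}{5} - \frac{W}{9}$)
$-544 + p{\left(-11 - 9 \right)} \left(-69\right) = -544 + \left(- \frac{6}{5} - \frac{-11 - 9}{9}\right) \left(-69\right) = -544 + \left(- \frac{6}{5} - - \frac{20}{9}\right) \left(-69\right) = -544 + \left(- \frac{6}{5} + \frac{20}{9}\right) \left(-69\right) = -544 + \frac{46}{45} \left(-69\right) = -544 - \frac{1058}{15} = - \frac{9218}{15}$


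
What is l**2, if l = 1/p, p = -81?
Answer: 1/6561 ≈ 0.00015242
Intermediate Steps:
l = -1/81 (l = 1/(-81) = -1/81 ≈ -0.012346)
l**2 = (-1/81)**2 = 1/6561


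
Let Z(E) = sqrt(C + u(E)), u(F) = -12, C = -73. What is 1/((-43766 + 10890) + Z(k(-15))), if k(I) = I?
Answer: -32876/1080831461 - I*sqrt(85)/1080831461 ≈ -3.0417e-5 - 8.5301e-9*I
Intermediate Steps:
Z(E) = I*sqrt(85) (Z(E) = sqrt(-73 - 12) = sqrt(-85) = I*sqrt(85))
1/((-43766 + 10890) + Z(k(-15))) = 1/((-43766 + 10890) + I*sqrt(85)) = 1/(-32876 + I*sqrt(85))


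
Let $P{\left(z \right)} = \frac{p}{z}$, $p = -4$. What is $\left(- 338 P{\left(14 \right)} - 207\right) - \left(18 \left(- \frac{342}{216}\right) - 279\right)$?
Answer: $\frac{2759}{14} \approx 197.07$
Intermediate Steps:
$P{\left(z \right)} = - \frac{4}{z}$
$\left(- 338 P{\left(14 \right)} - 207\right) - \left(18 \left(- \frac{342}{216}\right) - 279\right) = \left(- 338 \left(- \frac{4}{14}\right) - 207\right) - \left(18 \left(- \frac{342}{216}\right) - 279\right) = \left(- 338 \left(\left(-4\right) \frac{1}{14}\right) - 207\right) - \left(18 \left(\left(-342\right) \frac{1}{216}\right) - 279\right) = \left(\left(-338\right) \left(- \frac{2}{7}\right) - 207\right) - \left(18 \left(- \frac{19}{12}\right) - 279\right) = \left(\frac{676}{7} - 207\right) - \left(- \frac{57}{2} - 279\right) = - \frac{773}{7} - - \frac{615}{2} = - \frac{773}{7} + \frac{615}{2} = \frac{2759}{14}$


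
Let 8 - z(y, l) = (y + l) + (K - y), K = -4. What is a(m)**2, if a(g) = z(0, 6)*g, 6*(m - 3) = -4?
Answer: 196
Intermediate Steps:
m = 7/3 (m = 3 + (1/6)*(-4) = 3 - 2/3 = 7/3 ≈ 2.3333)
z(y, l) = 12 - l (z(y, l) = 8 - ((y + l) + (-4 - y)) = 8 - ((l + y) + (-4 - y)) = 8 - (-4 + l) = 8 + (4 - l) = 12 - l)
a(g) = 6*g (a(g) = (12 - 1*6)*g = (12 - 6)*g = 6*g)
a(m)**2 = (6*(7/3))**2 = 14**2 = 196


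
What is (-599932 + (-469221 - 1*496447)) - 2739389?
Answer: -4304989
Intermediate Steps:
(-599932 + (-469221 - 1*496447)) - 2739389 = (-599932 + (-469221 - 496447)) - 2739389 = (-599932 - 965668) - 2739389 = -1565600 - 2739389 = -4304989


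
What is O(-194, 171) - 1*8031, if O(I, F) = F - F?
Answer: -8031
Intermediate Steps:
O(I, F) = 0
O(-194, 171) - 1*8031 = 0 - 1*8031 = 0 - 8031 = -8031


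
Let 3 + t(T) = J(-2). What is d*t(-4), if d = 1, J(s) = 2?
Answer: -1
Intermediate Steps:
t(T) = -1 (t(T) = -3 + 2 = -1)
d*t(-4) = 1*(-1) = -1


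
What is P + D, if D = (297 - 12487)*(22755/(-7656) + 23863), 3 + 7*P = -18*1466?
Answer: -2597939272931/8932 ≈ -2.9086e+8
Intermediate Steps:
P = -26391/7 (P = -3/7 + (-18*1466)/7 = -3/7 + (⅐)*(-26388) = -3/7 - 26388/7 = -26391/7 ≈ -3770.1)
D = -371129371145/1276 (D = -12190*(22755*(-1/7656) + 23863) = -12190*(-7585/2552 + 23863) = -12190*60890791/2552 = -371129371145/1276 ≈ -2.9085e+8)
P + D = -26391/7 - 371129371145/1276 = -2597939272931/8932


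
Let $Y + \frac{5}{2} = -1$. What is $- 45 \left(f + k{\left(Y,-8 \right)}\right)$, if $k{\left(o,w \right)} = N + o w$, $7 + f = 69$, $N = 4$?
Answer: $-4230$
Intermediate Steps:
$f = 62$ ($f = -7 + 69 = 62$)
$Y = - \frac{7}{2}$ ($Y = - \frac{5}{2} - 1 = - \frac{7}{2} \approx -3.5$)
$k{\left(o,w \right)} = 4 + o w$
$- 45 \left(f + k{\left(Y,-8 \right)}\right) = - 45 \left(62 + \left(4 - -28\right)\right) = - 45 \left(62 + \left(4 + 28\right)\right) = - 45 \left(62 + 32\right) = \left(-45\right) 94 = -4230$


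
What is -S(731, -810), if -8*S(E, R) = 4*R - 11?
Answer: -3251/8 ≈ -406.38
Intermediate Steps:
S(E, R) = 11/8 - R/2 (S(E, R) = -(4*R - 11)/8 = -(-11 + 4*R)/8 = 11/8 - R/2)
-S(731, -810) = -(11/8 - ½*(-810)) = -(11/8 + 405) = -1*3251/8 = -3251/8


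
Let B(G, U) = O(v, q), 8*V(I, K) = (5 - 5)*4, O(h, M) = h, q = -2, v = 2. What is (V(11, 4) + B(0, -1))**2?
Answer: 4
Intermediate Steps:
V(I, K) = 0 (V(I, K) = ((5 - 5)*4)/8 = (0*4)/8 = (1/8)*0 = 0)
B(G, U) = 2
(V(11, 4) + B(0, -1))**2 = (0 + 2)**2 = 2**2 = 4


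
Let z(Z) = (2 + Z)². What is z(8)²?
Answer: 10000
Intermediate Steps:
z(8)² = ((2 + 8)²)² = (10²)² = 100² = 10000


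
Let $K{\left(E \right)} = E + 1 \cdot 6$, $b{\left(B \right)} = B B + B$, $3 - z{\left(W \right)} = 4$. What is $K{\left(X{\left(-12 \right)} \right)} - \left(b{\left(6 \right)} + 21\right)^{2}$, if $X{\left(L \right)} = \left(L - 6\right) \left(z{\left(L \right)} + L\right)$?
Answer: $-3729$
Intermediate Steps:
$z{\left(W \right)} = -1$ ($z{\left(W \right)} = 3 - 4 = -1$)
$b{\left(B \right)} = B + B^{2}$ ($b{\left(B \right)} = B^{2} + B = B + B^{2}$)
$X{\left(L \right)} = \left(-1 + L\right) \left(-6 + L\right)$ ($X{\left(L \right)} = \left(L - 6\right) \left(-1 + L\right) = \left(-6 + L\right) \left(-1 + L\right) = \left(-1 + L\right) \left(-6 + L\right)$)
$K{\left(E \right)} = 6 + E$ ($K{\left(E \right)} = E + 6 = 6 + E$)
$K{\left(X{\left(-12 \right)} \right)} - \left(b{\left(6 \right)} + 21\right)^{2} = \left(6 + \left(6 + \left(-12\right)^{2} - -84\right)\right) - \left(6 \left(1 + 6\right) + 21\right)^{2} = \left(6 + \left(6 + 144 + 84\right)\right) - \left(6 \cdot 7 + 21\right)^{2} = \left(6 + 234\right) - \left(42 + 21\right)^{2} = 240 - 63^{2} = 240 - 3969 = -3729$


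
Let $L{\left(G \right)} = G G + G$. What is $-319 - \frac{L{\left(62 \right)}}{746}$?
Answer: $- \frac{120940}{373} \approx -324.24$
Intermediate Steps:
$L{\left(G \right)} = G + G^{2}$ ($L{\left(G \right)} = G^{2} + G = G + G^{2}$)
$-319 - \frac{L{\left(62 \right)}}{746} = -319 - \frac{62 \left(1 + 62\right)}{746} = -319 - 62 \cdot 63 \cdot \frac{1}{746} = -319 - 3906 \cdot \frac{1}{746} = -319 - \frac{1953}{373} = - \frac{120940}{373}$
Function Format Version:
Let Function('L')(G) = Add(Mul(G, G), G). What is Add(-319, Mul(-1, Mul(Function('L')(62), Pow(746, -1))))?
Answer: Rational(-120940, 373) ≈ -324.24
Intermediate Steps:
Function('L')(G) = Add(G, Pow(G, 2)) (Function('L')(G) = Add(Pow(G, 2), G) = Add(G, Pow(G, 2)))
Add(-319, Mul(-1, Mul(Function('L')(62), Pow(746, -1)))) = Add(-319, Mul(-1, Mul(Mul(62, Add(1, 62)), Pow(746, -1)))) = Add(-319, Mul(-1, Mul(Mul(62, 63), Rational(1, 746)))) = Add(-319, Mul(-1, Mul(3906, Rational(1, 746)))) = Add(-319, Mul(-1, Rational(1953, 373))) = Add(-319, Rational(-1953, 373)) = Rational(-120940, 373)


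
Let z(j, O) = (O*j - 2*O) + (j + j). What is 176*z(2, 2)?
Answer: 704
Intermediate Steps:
z(j, O) = -2*O + 2*j + O*j (z(j, O) = (-2*O + O*j) + 2*j = -2*O + 2*j + O*j)
176*z(2, 2) = 176*(-2*2 + 2*2 + 2*2) = 176*(-4 + 4 + 4) = 176*4 = 704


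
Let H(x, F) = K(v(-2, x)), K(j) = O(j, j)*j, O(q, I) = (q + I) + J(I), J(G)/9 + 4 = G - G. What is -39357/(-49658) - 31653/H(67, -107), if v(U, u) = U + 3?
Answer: 393290703/422093 ≈ 931.76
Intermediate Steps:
J(G) = -36 (J(G) = -36 + 9*(G - G) = -36 + 9*0 = -36 + 0 = -36)
v(U, u) = 3 + U
O(q, I) = -36 + I + q (O(q, I) = (q + I) - 36 = (I + q) - 36 = -36 + I + q)
K(j) = j*(-36 + 2*j) (K(j) = (-36 + j + j)*j = (-36 + 2*j)*j = j*(-36 + 2*j))
H(x, F) = -34 (H(x, F) = 2*(3 - 2)*(-18 + (3 - 2)) = 2*1*(-18 + 1) = 2*1*(-17) = -34)
-39357/(-49658) - 31653/H(67, -107) = -39357/(-49658) - 31653/(-34) = -39357*(-1/49658) - 31653*(-1/34) = 39357/49658 + 31653/34 = 393290703/422093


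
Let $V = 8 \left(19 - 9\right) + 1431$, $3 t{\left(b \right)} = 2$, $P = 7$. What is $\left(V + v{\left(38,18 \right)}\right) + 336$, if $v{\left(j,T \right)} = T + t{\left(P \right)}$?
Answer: $\frac{5597}{3} \approx 1865.7$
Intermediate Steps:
$t{\left(b \right)} = \frac{2}{3}$ ($t{\left(b \right)} = \frac{1}{3} \cdot 2 = \frac{2}{3}$)
$v{\left(j,T \right)} = \frac{2}{3} + T$ ($v{\left(j,T \right)} = T + \frac{2}{3} = \frac{2}{3} + T$)
$V = 1511$ ($V = 8 \cdot 10 + 1431 = 80 + 1431 = 1511$)
$\left(V + v{\left(38,18 \right)}\right) + 336 = \left(1511 + \left(\frac{2}{3} + 18\right)\right) + 336 = \left(1511 + \frac{56}{3}\right) + 336 = \frac{4589}{3} + 336 = \frac{5597}{3}$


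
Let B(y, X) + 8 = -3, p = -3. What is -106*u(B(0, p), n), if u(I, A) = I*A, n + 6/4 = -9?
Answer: -12243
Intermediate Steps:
B(y, X) = -11 (B(y, X) = -8 - 3 = -11)
n = -21/2 (n = -3/2 - 9 = -21/2 ≈ -10.500)
u(I, A) = A*I
-106*u(B(0, p), n) = -(-1113)*(-11) = -106*231/2 = -12243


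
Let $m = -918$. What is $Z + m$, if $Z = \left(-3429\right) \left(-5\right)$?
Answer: $16227$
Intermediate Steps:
$Z = 17145$
$Z + m = 17145 - 918 = 16227$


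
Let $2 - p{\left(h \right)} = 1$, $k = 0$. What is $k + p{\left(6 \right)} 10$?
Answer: $10$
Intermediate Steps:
$p{\left(h \right)} = 1$ ($p{\left(h \right)} = 2 - 1 = 1$)
$k + p{\left(6 \right)} 10 = 0 + 1 \cdot 10 = 0 + 10 = 10$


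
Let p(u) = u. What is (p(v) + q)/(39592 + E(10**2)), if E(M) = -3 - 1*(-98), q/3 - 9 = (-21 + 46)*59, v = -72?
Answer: 1460/13229 ≈ 0.11036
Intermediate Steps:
q = 4452 (q = 27 + 3*((-21 + 46)*59) = 27 + 3*(25*59) = 27 + 3*1475 = 27 + 4425 = 4452)
E(M) = 95 (E(M) = -3 + 98 = 95)
(p(v) + q)/(39592 + E(10**2)) = (-72 + 4452)/(39592 + 95) = 4380/39687 = 4380*(1/39687) = 1460/13229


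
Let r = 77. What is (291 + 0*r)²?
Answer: 84681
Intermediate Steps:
(291 + 0*r)² = (291 + 0*77)² = (291 + 0)² = 291² = 84681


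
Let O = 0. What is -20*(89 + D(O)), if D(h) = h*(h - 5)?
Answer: -1780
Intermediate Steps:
D(h) = h*(-5 + h)
-20*(89 + D(O)) = -20*(89 + 0*(-5 + 0)) = -20*(89 + 0*(-5)) = -20*(89 + 0) = -20*89 = -1780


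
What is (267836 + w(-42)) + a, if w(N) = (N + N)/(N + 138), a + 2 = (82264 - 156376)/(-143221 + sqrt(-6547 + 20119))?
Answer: 3380842027215377/12622917704 + 444672*sqrt(377)/20512241269 ≈ 2.6783e+5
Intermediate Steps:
a = -2 - 74112/(-143221 + 6*sqrt(377)) (a = -2 + (82264 - 156376)/(-143221 + sqrt(-6547 + 20119)) = -2 - 74112/(-143221 + sqrt(13572)) = -2 - 74112/(-143221 + 6*sqrt(377)) ≈ -1.4821)
w(N) = 2*N/(138 + N) (w(N) = (2*N)/(138 + N) = 2*N/(138 + N))
(267836 + w(-42)) + a = (267836 + 2*(-42)/(138 - 42)) + (-2339237522/1577864713 + 444672*sqrt(377)/20512241269) = (267836 + 2*(-42)/96) + (-2339237522/1577864713 + 444672*sqrt(377)/20512241269) = (267836 + 2*(-42)*(1/96)) + (-2339237522/1577864713 + 444672*sqrt(377)/20512241269) = (267836 - 7/8) + (-2339237522/1577864713 + 444672*sqrt(377)/20512241269) = 2142681/8 + (-2339237522/1577864713 + 444672*sqrt(377)/20512241269) = 3380842027215377/12622917704 + 444672*sqrt(377)/20512241269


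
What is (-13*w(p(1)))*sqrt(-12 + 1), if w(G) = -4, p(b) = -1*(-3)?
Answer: 52*I*sqrt(11) ≈ 172.46*I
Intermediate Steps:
p(b) = 3
(-13*w(p(1)))*sqrt(-12 + 1) = (-13*(-4))*sqrt(-12 + 1) = 52*sqrt(-11) = 52*(I*sqrt(11)) = 52*I*sqrt(11)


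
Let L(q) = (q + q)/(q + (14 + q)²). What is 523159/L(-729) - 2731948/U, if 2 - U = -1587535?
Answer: -23554690353673564/128590497 ≈ -1.8318e+8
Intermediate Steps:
U = 1587537 (U = 2 - 1*(-1587535) = 2 + 1587535 = 1587537)
L(q) = 2*q/(q + (14 + q)²) (L(q) = (2*q)/(q + (14 + q)²) = 2*q/(q + (14 + q)²))
523159/L(-729) - 2731948/U = 523159/((2*(-729)/(-729 + (14 - 729)²))) - 2731948/1587537 = 523159/((2*(-729)/(-729 + (-715)²))) - 2731948*1/1587537 = 523159/((2*(-729)/(-729 + 511225))) - 2731948/1587537 = 523159/((2*(-729)/510496)) - 2731948/1587537 = 523159/((2*(-729)*(1/510496))) - 2731948/1587537 = 523159/(-729/255248) - 2731948/1587537 = 523159*(-255248/729) - 2731948/1587537 = -133535288432/729 - 2731948/1587537 = -23554690353673564/128590497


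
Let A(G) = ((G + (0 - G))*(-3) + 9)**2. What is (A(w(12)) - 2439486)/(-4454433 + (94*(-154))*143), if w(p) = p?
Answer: 2439405/6524501 ≈ 0.37388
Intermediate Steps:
A(G) = 81 (A(G) = ((G - G)*(-3) + 9)**2 = (0*(-3) + 9)**2 = (0 + 9)**2 = 9**2 = 81)
(A(w(12)) - 2439486)/(-4454433 + (94*(-154))*143) = (81 - 2439486)/(-4454433 + (94*(-154))*143) = -2439405/(-4454433 - 14476*143) = -2439405/(-4454433 - 2070068) = -2439405/(-6524501) = -2439405*(-1/6524501) = 2439405/6524501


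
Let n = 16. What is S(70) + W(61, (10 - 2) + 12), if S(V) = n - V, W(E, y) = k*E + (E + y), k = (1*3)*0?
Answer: 27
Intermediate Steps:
k = 0 (k = 3*0 = 0)
W(E, y) = E + y (W(E, y) = 0*E + (E + y) = 0 + (E + y) = E + y)
S(V) = 16 - V
S(70) + W(61, (10 - 2) + 12) = (16 - 1*70) + (61 + ((10 - 2) + 12)) = (16 - 70) + (61 + (8 + 12)) = -54 + (61 + 20) = -54 + 81 = 27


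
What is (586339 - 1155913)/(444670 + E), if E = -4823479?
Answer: 189858/1459603 ≈ 0.13007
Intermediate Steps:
(586339 - 1155913)/(444670 + E) = (586339 - 1155913)/(444670 - 4823479) = -569574/(-4378809) = -569574*(-1/4378809) = 189858/1459603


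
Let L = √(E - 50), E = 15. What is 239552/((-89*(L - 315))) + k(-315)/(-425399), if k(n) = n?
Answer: 229306534623/26843102299 + 59888*I*√35/2208535 ≈ 8.5425 + 0.16042*I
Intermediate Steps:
L = I*√35 (L = √(15 - 50) = √(-35) = I*√35 ≈ 5.9161*I)
239552/((-89*(L - 315))) + k(-315)/(-425399) = 239552/((-89*(I*√35 - 315))) - 315/(-425399) = 239552/((-89*(-315 + I*√35))) - 315*(-1/425399) = 239552/(28035 - 89*I*√35) + 315/425399 = 315/425399 + 239552/(28035 - 89*I*√35)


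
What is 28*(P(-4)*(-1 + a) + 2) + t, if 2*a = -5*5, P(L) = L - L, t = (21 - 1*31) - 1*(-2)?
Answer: 48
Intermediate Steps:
t = -8 (t = (21 - 31) + 2 = -10 + 2 = -8)
P(L) = 0
a = -25/2 (a = (-5*5)/2 = (1/2)*(-25) = -25/2 ≈ -12.500)
28*(P(-4)*(-1 + a) + 2) + t = 28*(0*(-1 - 25/2) + 2) - 8 = 28*(0*(-27/2) + 2) - 8 = 28*(0 + 2) - 8 = 28*2 - 8 = 56 - 8 = 48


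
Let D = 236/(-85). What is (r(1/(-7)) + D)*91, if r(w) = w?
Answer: -22581/85 ≈ -265.66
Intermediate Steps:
D = -236/85 (D = 236*(-1/85) = -236/85 ≈ -2.7765)
(r(1/(-7)) + D)*91 = (1/(-7) - 236/85)*91 = (-1/7 - 236/85)*91 = -1737/595*91 = -22581/85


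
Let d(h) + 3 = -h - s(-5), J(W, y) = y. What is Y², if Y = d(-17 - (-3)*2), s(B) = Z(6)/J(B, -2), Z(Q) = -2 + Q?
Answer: 100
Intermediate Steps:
s(B) = -2 (s(B) = (-2 + 6)/(-2) = 4*(-½) = -2)
d(h) = -1 - h (d(h) = -3 + (-h - 1*(-2)) = -3 + (-h + 2) = -3 + (2 - h) = -1 - h)
Y = 10 (Y = -1 - (-17 - (-3)*2) = -1 - (-17 - 1*(-6)) = -1 - (-17 + 6) = -1 - 1*(-11) = -1 + 11 = 10)
Y² = 10² = 100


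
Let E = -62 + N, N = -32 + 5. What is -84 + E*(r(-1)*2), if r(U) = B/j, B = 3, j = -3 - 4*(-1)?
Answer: -618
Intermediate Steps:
j = 1 (j = -3 + 4 = 1)
N = -27
r(U) = 3 (r(U) = 3/1 = 3*1 = 3)
E = -89 (E = -62 - 27 = -89)
-84 + E*(r(-1)*2) = -84 - 267*2 = -84 - 89*6 = -84 - 534 = -618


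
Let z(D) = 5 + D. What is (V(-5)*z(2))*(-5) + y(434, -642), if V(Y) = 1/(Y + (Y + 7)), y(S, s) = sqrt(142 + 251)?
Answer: 35/3 + sqrt(393) ≈ 31.491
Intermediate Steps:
y(S, s) = sqrt(393)
V(Y) = 1/(7 + 2*Y) (V(Y) = 1/(Y + (7 + Y)) = 1/(7 + 2*Y))
(V(-5)*z(2))*(-5) + y(434, -642) = ((5 + 2)/(7 + 2*(-5)))*(-5) + sqrt(393) = (7/(7 - 10))*(-5) + sqrt(393) = (7/(-3))*(-5) + sqrt(393) = -1/3*7*(-5) + sqrt(393) = -7/3*(-5) + sqrt(393) = 35/3 + sqrt(393)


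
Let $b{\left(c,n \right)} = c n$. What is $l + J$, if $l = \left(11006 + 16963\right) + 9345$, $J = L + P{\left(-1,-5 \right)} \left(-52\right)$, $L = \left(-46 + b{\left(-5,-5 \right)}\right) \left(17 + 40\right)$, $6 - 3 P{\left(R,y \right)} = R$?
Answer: $\frac{107987}{3} \approx 35996.0$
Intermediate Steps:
$P{\left(R,y \right)} = 2 - \frac{R}{3}$
$L = -1197$ ($L = \left(-46 - -25\right) \left(17 + 40\right) = \left(-46 + 25\right) 57 = \left(-21\right) 57 = -1197$)
$J = - \frac{3955}{3}$ ($J = -1197 + \left(2 - - \frac{1}{3}\right) \left(-52\right) = -1197 + \left(2 + \frac{1}{3}\right) \left(-52\right) = -1197 + \frac{7}{3} \left(-52\right) = -1197 - \frac{364}{3} = - \frac{3955}{3} \approx -1318.3$)
$l = 37314$ ($l = 27969 + 9345 = 37314$)
$l + J = 37314 - \frac{3955}{3} = \frac{107987}{3}$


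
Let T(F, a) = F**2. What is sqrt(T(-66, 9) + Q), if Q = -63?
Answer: 9*sqrt(53) ≈ 65.521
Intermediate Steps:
sqrt(T(-66, 9) + Q) = sqrt((-66)**2 - 63) = sqrt(4356 - 63) = sqrt(4293) = 9*sqrt(53)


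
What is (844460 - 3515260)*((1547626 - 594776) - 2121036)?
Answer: 3119991168800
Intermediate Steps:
(844460 - 3515260)*((1547626 - 594776) - 2121036) = -2670800*(952850 - 2121036) = -2670800*(-1168186) = 3119991168800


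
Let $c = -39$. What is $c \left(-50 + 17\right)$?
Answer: $1287$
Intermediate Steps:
$c \left(-50 + 17\right) = - 39 \left(-50 + 17\right) = \left(-39\right) \left(-33\right) = 1287$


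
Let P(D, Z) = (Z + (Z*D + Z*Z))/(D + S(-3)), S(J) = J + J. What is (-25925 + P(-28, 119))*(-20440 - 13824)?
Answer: 899327208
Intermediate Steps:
S(J) = 2*J
P(D, Z) = (Z + Z² + D*Z)/(-6 + D) (P(D, Z) = (Z + (Z*D + Z*Z))/(D + 2*(-3)) = (Z + (D*Z + Z²))/(D - 6) = (Z + (Z² + D*Z))/(-6 + D) = (Z + Z² + D*Z)/(-6 + D))
(-25925 + P(-28, 119))*(-20440 - 13824) = (-25925 + 119*(1 - 28 + 119)/(-6 - 28))*(-20440 - 13824) = (-25925 + 119*92/(-34))*(-34264) = (-25925 + 119*(-1/34)*92)*(-34264) = (-25925 - 322)*(-34264) = -26247*(-34264) = 899327208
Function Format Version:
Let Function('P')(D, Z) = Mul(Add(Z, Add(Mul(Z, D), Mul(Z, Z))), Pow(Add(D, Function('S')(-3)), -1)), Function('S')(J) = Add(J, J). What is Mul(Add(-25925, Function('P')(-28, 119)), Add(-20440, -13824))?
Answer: 899327208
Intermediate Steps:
Function('S')(J) = Mul(2, J)
Function('P')(D, Z) = Mul(Pow(Add(-6, D), -1), Add(Z, Pow(Z, 2), Mul(D, Z))) (Function('P')(D, Z) = Mul(Add(Z, Add(Mul(Z, D), Mul(Z, Z))), Pow(Add(D, Mul(2, -3)), -1)) = Mul(Add(Z, Add(Mul(D, Z), Pow(Z, 2))), Pow(Add(D, -6), -1)) = Mul(Add(Z, Add(Pow(Z, 2), Mul(D, Z))), Pow(Add(-6, D), -1)) = Mul(Add(Z, Pow(Z, 2), Mul(D, Z)), Pow(Add(-6, D), -1)) = Mul(Pow(Add(-6, D), -1), Add(Z, Pow(Z, 2), Mul(D, Z))))
Mul(Add(-25925, Function('P')(-28, 119)), Add(-20440, -13824)) = Mul(Add(-25925, Mul(119, Pow(Add(-6, -28), -1), Add(1, -28, 119))), Add(-20440, -13824)) = Mul(Add(-25925, Mul(119, Pow(-34, -1), 92)), -34264) = Mul(Add(-25925, Mul(119, Rational(-1, 34), 92)), -34264) = Mul(Add(-25925, -322), -34264) = Mul(-26247, -34264) = 899327208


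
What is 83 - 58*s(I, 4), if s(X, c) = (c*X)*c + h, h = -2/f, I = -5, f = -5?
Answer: 23499/5 ≈ 4699.8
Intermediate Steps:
h = ⅖ (h = -2/(-5) = -2*(-⅕) = ⅖ ≈ 0.40000)
s(X, c) = ⅖ + X*c² (s(X, c) = (c*X)*c + ⅖ = (X*c)*c + ⅖ = X*c² + ⅖ = ⅖ + X*c²)
83 - 58*s(I, 4) = 83 - 58*(⅖ - 5*4²) = 83 - 58*(⅖ - 5*16) = 83 - 58*(⅖ - 80) = 83 - 58*(-398/5) = 83 + 23084/5 = 23499/5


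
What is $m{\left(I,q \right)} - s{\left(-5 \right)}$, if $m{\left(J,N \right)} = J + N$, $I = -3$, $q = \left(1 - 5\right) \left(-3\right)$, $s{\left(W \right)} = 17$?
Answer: $-8$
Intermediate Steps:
$q = 12$ ($q = \left(-4\right) \left(-3\right) = 12$)
$m{\left(I,q \right)} - s{\left(-5 \right)} = \left(-3 + 12\right) - 17 = 9 - 17 = -8$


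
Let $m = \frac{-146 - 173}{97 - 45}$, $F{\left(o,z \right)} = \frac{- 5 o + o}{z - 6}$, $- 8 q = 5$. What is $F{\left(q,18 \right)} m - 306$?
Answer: $- \frac{383483}{1248} \approx -307.28$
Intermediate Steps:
$q = - \frac{5}{8}$ ($q = \left(- \frac{1}{8}\right) 5 = - \frac{5}{8} \approx -0.625$)
$F{\left(o,z \right)} = - \frac{4 o}{-6 + z}$ ($F{\left(o,z \right)} = \frac{\left(-4\right) o}{-6 + z} = - \frac{4 o}{-6 + z}$)
$m = - \frac{319}{52} \approx -6.1346$
$F{\left(q,18 \right)} m - 306 = \left(-4\right) \left(- \frac{5}{8}\right) \frac{1}{-6 + 18} \left(- \frac{319}{52}\right) - 306 = \left(-4\right) \left(- \frac{5}{8}\right) \frac{1}{12} \left(- \frac{319}{52}\right) - 306 = \frac{5}{24} \left(- \frac{319}{52}\right) - 306 = - \frac{1595}{1248} - 306 = - \frac{383483}{1248}$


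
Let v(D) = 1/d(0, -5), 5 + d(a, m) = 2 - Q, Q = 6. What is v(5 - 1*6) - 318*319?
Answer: -912979/9 ≈ -1.0144e+5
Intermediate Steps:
d(a, m) = -9 (d(a, m) = -5 + (2 - 1*6) = -5 + (2 - 6) = -5 - 4 = -9)
v(D) = -1/9 (v(D) = 1/(-9) = -1/9)
v(5 - 1*6) - 318*319 = -1/9 - 318*319 = -1/9 - 101442 = -912979/9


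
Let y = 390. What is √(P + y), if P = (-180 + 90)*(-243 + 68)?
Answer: 2*√4035 ≈ 127.04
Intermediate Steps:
P = 15750 (P = -90*(-175) = 15750)
√(P + y) = √(15750 + 390) = √16140 = 2*√4035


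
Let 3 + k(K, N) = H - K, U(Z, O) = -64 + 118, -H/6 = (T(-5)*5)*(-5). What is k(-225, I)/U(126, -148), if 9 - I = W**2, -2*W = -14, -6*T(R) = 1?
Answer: 197/54 ≈ 3.6481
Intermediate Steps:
T(R) = -1/6 (T(R) = -1/6*1 = -1/6)
H = -25 (H = -6*(-1/6*5)*(-5) = -(-5)*(-5) = -6*25/6 = -25)
U(Z, O) = 54
W = 7 (W = -1/2*(-14) = 7)
I = -40 (I = 9 - 1*7**2 = 9 - 1*49 = 9 - 49 = -40)
k(K, N) = -28 - K (k(K, N) = -3 + (-25 - K) = -28 - K)
k(-225, I)/U(126, -148) = (-28 - 1*(-225))/54 = (-28 + 225)*(1/54) = 197*(1/54) = 197/54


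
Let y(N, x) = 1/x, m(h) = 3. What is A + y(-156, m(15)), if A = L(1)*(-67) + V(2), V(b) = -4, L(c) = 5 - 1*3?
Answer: -413/3 ≈ -137.67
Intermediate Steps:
L(c) = 2 (L(c) = 5 - 3 = 2)
A = -138 (A = 2*(-67) - 4 = -134 - 4 = -138)
A + y(-156, m(15)) = -138 + 1/3 = -413/3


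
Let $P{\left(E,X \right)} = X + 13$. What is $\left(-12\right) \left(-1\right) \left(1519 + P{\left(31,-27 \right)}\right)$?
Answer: $18060$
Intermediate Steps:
$P{\left(E,X \right)} = 13 + X$
$\left(-12\right) \left(-1\right) \left(1519 + P{\left(31,-27 \right)}\right) = \left(-12\right) \left(-1\right) \left(1519 + \left(13 - 27\right)\right) = 12 \left(1519 - 14\right) = 12 \cdot 1505 = 18060$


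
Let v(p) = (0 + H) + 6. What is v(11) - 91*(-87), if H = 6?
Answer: 7929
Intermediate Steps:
v(p) = 12 (v(p) = (0 + 6) + 6 = 6 + 6 = 12)
v(11) - 91*(-87) = 12 - 91*(-87) = 12 + 7917 = 7929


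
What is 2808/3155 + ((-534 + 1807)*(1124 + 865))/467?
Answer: 7989761871/1473385 ≈ 5422.7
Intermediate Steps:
2808/3155 + ((-534 + 1807)*(1124 + 865))/467 = 2808*(1/3155) + (1273*1989)*(1/467) = 2808/3155 + 2531997*(1/467) = 2808/3155 + 2531997/467 = 7989761871/1473385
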